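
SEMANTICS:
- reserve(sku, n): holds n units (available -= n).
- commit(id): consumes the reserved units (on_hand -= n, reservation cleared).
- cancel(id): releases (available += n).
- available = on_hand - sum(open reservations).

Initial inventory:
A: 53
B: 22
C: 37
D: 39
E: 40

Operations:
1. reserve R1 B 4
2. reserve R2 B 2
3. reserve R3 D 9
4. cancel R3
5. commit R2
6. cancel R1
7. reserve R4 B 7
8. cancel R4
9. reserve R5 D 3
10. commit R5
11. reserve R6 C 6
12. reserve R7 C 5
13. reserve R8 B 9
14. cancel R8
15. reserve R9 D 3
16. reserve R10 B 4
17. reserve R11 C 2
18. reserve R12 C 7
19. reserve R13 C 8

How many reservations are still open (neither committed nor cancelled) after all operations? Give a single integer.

Answer: 7

Derivation:
Step 1: reserve R1 B 4 -> on_hand[A=53 B=22 C=37 D=39 E=40] avail[A=53 B=18 C=37 D=39 E=40] open={R1}
Step 2: reserve R2 B 2 -> on_hand[A=53 B=22 C=37 D=39 E=40] avail[A=53 B=16 C=37 D=39 E=40] open={R1,R2}
Step 3: reserve R3 D 9 -> on_hand[A=53 B=22 C=37 D=39 E=40] avail[A=53 B=16 C=37 D=30 E=40] open={R1,R2,R3}
Step 4: cancel R3 -> on_hand[A=53 B=22 C=37 D=39 E=40] avail[A=53 B=16 C=37 D=39 E=40] open={R1,R2}
Step 5: commit R2 -> on_hand[A=53 B=20 C=37 D=39 E=40] avail[A=53 B=16 C=37 D=39 E=40] open={R1}
Step 6: cancel R1 -> on_hand[A=53 B=20 C=37 D=39 E=40] avail[A=53 B=20 C=37 D=39 E=40] open={}
Step 7: reserve R4 B 7 -> on_hand[A=53 B=20 C=37 D=39 E=40] avail[A=53 B=13 C=37 D=39 E=40] open={R4}
Step 8: cancel R4 -> on_hand[A=53 B=20 C=37 D=39 E=40] avail[A=53 B=20 C=37 D=39 E=40] open={}
Step 9: reserve R5 D 3 -> on_hand[A=53 B=20 C=37 D=39 E=40] avail[A=53 B=20 C=37 D=36 E=40] open={R5}
Step 10: commit R5 -> on_hand[A=53 B=20 C=37 D=36 E=40] avail[A=53 B=20 C=37 D=36 E=40] open={}
Step 11: reserve R6 C 6 -> on_hand[A=53 B=20 C=37 D=36 E=40] avail[A=53 B=20 C=31 D=36 E=40] open={R6}
Step 12: reserve R7 C 5 -> on_hand[A=53 B=20 C=37 D=36 E=40] avail[A=53 B=20 C=26 D=36 E=40] open={R6,R7}
Step 13: reserve R8 B 9 -> on_hand[A=53 B=20 C=37 D=36 E=40] avail[A=53 B=11 C=26 D=36 E=40] open={R6,R7,R8}
Step 14: cancel R8 -> on_hand[A=53 B=20 C=37 D=36 E=40] avail[A=53 B=20 C=26 D=36 E=40] open={R6,R7}
Step 15: reserve R9 D 3 -> on_hand[A=53 B=20 C=37 D=36 E=40] avail[A=53 B=20 C=26 D=33 E=40] open={R6,R7,R9}
Step 16: reserve R10 B 4 -> on_hand[A=53 B=20 C=37 D=36 E=40] avail[A=53 B=16 C=26 D=33 E=40] open={R10,R6,R7,R9}
Step 17: reserve R11 C 2 -> on_hand[A=53 B=20 C=37 D=36 E=40] avail[A=53 B=16 C=24 D=33 E=40] open={R10,R11,R6,R7,R9}
Step 18: reserve R12 C 7 -> on_hand[A=53 B=20 C=37 D=36 E=40] avail[A=53 B=16 C=17 D=33 E=40] open={R10,R11,R12,R6,R7,R9}
Step 19: reserve R13 C 8 -> on_hand[A=53 B=20 C=37 D=36 E=40] avail[A=53 B=16 C=9 D=33 E=40] open={R10,R11,R12,R13,R6,R7,R9}
Open reservations: ['R10', 'R11', 'R12', 'R13', 'R6', 'R7', 'R9'] -> 7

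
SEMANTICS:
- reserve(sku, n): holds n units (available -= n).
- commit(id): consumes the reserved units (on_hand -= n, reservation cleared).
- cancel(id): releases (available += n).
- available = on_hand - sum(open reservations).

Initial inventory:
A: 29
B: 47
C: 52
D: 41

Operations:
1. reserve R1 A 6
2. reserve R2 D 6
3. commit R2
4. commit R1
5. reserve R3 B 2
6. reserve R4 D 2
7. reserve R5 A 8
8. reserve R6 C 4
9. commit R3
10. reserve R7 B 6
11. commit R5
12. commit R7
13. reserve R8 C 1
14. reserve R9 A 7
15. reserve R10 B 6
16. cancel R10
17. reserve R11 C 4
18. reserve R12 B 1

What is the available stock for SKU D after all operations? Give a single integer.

Step 1: reserve R1 A 6 -> on_hand[A=29 B=47 C=52 D=41] avail[A=23 B=47 C=52 D=41] open={R1}
Step 2: reserve R2 D 6 -> on_hand[A=29 B=47 C=52 D=41] avail[A=23 B=47 C=52 D=35] open={R1,R2}
Step 3: commit R2 -> on_hand[A=29 B=47 C=52 D=35] avail[A=23 B=47 C=52 D=35] open={R1}
Step 4: commit R1 -> on_hand[A=23 B=47 C=52 D=35] avail[A=23 B=47 C=52 D=35] open={}
Step 5: reserve R3 B 2 -> on_hand[A=23 B=47 C=52 D=35] avail[A=23 B=45 C=52 D=35] open={R3}
Step 6: reserve R4 D 2 -> on_hand[A=23 B=47 C=52 D=35] avail[A=23 B=45 C=52 D=33] open={R3,R4}
Step 7: reserve R5 A 8 -> on_hand[A=23 B=47 C=52 D=35] avail[A=15 B=45 C=52 D=33] open={R3,R4,R5}
Step 8: reserve R6 C 4 -> on_hand[A=23 B=47 C=52 D=35] avail[A=15 B=45 C=48 D=33] open={R3,R4,R5,R6}
Step 9: commit R3 -> on_hand[A=23 B=45 C=52 D=35] avail[A=15 B=45 C=48 D=33] open={R4,R5,R6}
Step 10: reserve R7 B 6 -> on_hand[A=23 B=45 C=52 D=35] avail[A=15 B=39 C=48 D=33] open={R4,R5,R6,R7}
Step 11: commit R5 -> on_hand[A=15 B=45 C=52 D=35] avail[A=15 B=39 C=48 D=33] open={R4,R6,R7}
Step 12: commit R7 -> on_hand[A=15 B=39 C=52 D=35] avail[A=15 B=39 C=48 D=33] open={R4,R6}
Step 13: reserve R8 C 1 -> on_hand[A=15 B=39 C=52 D=35] avail[A=15 B=39 C=47 D=33] open={R4,R6,R8}
Step 14: reserve R9 A 7 -> on_hand[A=15 B=39 C=52 D=35] avail[A=8 B=39 C=47 D=33] open={R4,R6,R8,R9}
Step 15: reserve R10 B 6 -> on_hand[A=15 B=39 C=52 D=35] avail[A=8 B=33 C=47 D=33] open={R10,R4,R6,R8,R9}
Step 16: cancel R10 -> on_hand[A=15 B=39 C=52 D=35] avail[A=8 B=39 C=47 D=33] open={R4,R6,R8,R9}
Step 17: reserve R11 C 4 -> on_hand[A=15 B=39 C=52 D=35] avail[A=8 B=39 C=43 D=33] open={R11,R4,R6,R8,R9}
Step 18: reserve R12 B 1 -> on_hand[A=15 B=39 C=52 D=35] avail[A=8 B=38 C=43 D=33] open={R11,R12,R4,R6,R8,R9}
Final available[D] = 33

Answer: 33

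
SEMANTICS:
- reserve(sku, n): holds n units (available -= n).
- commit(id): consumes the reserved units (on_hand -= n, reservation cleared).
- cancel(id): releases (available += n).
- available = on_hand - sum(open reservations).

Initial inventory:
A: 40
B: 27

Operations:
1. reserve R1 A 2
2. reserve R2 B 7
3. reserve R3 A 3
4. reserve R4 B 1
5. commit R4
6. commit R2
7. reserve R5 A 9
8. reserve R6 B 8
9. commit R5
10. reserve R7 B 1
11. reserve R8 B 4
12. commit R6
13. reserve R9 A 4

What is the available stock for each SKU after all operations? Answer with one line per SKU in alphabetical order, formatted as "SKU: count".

Answer: A: 22
B: 6

Derivation:
Step 1: reserve R1 A 2 -> on_hand[A=40 B=27] avail[A=38 B=27] open={R1}
Step 2: reserve R2 B 7 -> on_hand[A=40 B=27] avail[A=38 B=20] open={R1,R2}
Step 3: reserve R3 A 3 -> on_hand[A=40 B=27] avail[A=35 B=20] open={R1,R2,R3}
Step 4: reserve R4 B 1 -> on_hand[A=40 B=27] avail[A=35 B=19] open={R1,R2,R3,R4}
Step 5: commit R4 -> on_hand[A=40 B=26] avail[A=35 B=19] open={R1,R2,R3}
Step 6: commit R2 -> on_hand[A=40 B=19] avail[A=35 B=19] open={R1,R3}
Step 7: reserve R5 A 9 -> on_hand[A=40 B=19] avail[A=26 B=19] open={R1,R3,R5}
Step 8: reserve R6 B 8 -> on_hand[A=40 B=19] avail[A=26 B=11] open={R1,R3,R5,R6}
Step 9: commit R5 -> on_hand[A=31 B=19] avail[A=26 B=11] open={R1,R3,R6}
Step 10: reserve R7 B 1 -> on_hand[A=31 B=19] avail[A=26 B=10] open={R1,R3,R6,R7}
Step 11: reserve R8 B 4 -> on_hand[A=31 B=19] avail[A=26 B=6] open={R1,R3,R6,R7,R8}
Step 12: commit R6 -> on_hand[A=31 B=11] avail[A=26 B=6] open={R1,R3,R7,R8}
Step 13: reserve R9 A 4 -> on_hand[A=31 B=11] avail[A=22 B=6] open={R1,R3,R7,R8,R9}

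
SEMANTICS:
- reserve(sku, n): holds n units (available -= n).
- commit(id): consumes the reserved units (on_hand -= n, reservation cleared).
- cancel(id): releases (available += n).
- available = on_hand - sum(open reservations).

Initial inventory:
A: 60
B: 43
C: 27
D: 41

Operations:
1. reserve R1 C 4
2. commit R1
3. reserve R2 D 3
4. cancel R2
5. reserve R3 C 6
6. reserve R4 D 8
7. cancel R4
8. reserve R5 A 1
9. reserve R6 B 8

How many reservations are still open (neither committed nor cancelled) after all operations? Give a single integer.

Answer: 3

Derivation:
Step 1: reserve R1 C 4 -> on_hand[A=60 B=43 C=27 D=41] avail[A=60 B=43 C=23 D=41] open={R1}
Step 2: commit R1 -> on_hand[A=60 B=43 C=23 D=41] avail[A=60 B=43 C=23 D=41] open={}
Step 3: reserve R2 D 3 -> on_hand[A=60 B=43 C=23 D=41] avail[A=60 B=43 C=23 D=38] open={R2}
Step 4: cancel R2 -> on_hand[A=60 B=43 C=23 D=41] avail[A=60 B=43 C=23 D=41] open={}
Step 5: reserve R3 C 6 -> on_hand[A=60 B=43 C=23 D=41] avail[A=60 B=43 C=17 D=41] open={R3}
Step 6: reserve R4 D 8 -> on_hand[A=60 B=43 C=23 D=41] avail[A=60 B=43 C=17 D=33] open={R3,R4}
Step 7: cancel R4 -> on_hand[A=60 B=43 C=23 D=41] avail[A=60 B=43 C=17 D=41] open={R3}
Step 8: reserve R5 A 1 -> on_hand[A=60 B=43 C=23 D=41] avail[A=59 B=43 C=17 D=41] open={R3,R5}
Step 9: reserve R6 B 8 -> on_hand[A=60 B=43 C=23 D=41] avail[A=59 B=35 C=17 D=41] open={R3,R5,R6}
Open reservations: ['R3', 'R5', 'R6'] -> 3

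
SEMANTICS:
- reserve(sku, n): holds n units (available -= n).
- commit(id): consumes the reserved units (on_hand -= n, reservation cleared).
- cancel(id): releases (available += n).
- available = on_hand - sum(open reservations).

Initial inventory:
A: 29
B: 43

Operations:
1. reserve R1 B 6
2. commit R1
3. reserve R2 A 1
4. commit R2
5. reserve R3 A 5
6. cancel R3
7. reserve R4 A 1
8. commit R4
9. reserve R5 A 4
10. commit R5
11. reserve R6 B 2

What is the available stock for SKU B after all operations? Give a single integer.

Step 1: reserve R1 B 6 -> on_hand[A=29 B=43] avail[A=29 B=37] open={R1}
Step 2: commit R1 -> on_hand[A=29 B=37] avail[A=29 B=37] open={}
Step 3: reserve R2 A 1 -> on_hand[A=29 B=37] avail[A=28 B=37] open={R2}
Step 4: commit R2 -> on_hand[A=28 B=37] avail[A=28 B=37] open={}
Step 5: reserve R3 A 5 -> on_hand[A=28 B=37] avail[A=23 B=37] open={R3}
Step 6: cancel R3 -> on_hand[A=28 B=37] avail[A=28 B=37] open={}
Step 7: reserve R4 A 1 -> on_hand[A=28 B=37] avail[A=27 B=37] open={R4}
Step 8: commit R4 -> on_hand[A=27 B=37] avail[A=27 B=37] open={}
Step 9: reserve R5 A 4 -> on_hand[A=27 B=37] avail[A=23 B=37] open={R5}
Step 10: commit R5 -> on_hand[A=23 B=37] avail[A=23 B=37] open={}
Step 11: reserve R6 B 2 -> on_hand[A=23 B=37] avail[A=23 B=35] open={R6}
Final available[B] = 35

Answer: 35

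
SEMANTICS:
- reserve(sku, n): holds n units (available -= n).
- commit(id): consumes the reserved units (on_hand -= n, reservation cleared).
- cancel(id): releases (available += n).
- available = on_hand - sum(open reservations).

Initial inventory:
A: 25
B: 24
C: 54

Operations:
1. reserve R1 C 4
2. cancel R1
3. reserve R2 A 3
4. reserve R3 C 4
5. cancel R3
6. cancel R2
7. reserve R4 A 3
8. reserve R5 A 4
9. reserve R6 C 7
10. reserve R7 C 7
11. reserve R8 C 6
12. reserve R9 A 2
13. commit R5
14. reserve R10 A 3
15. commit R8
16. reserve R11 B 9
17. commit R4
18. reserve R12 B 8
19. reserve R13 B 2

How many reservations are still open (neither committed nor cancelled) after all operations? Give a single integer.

Answer: 7

Derivation:
Step 1: reserve R1 C 4 -> on_hand[A=25 B=24 C=54] avail[A=25 B=24 C=50] open={R1}
Step 2: cancel R1 -> on_hand[A=25 B=24 C=54] avail[A=25 B=24 C=54] open={}
Step 3: reserve R2 A 3 -> on_hand[A=25 B=24 C=54] avail[A=22 B=24 C=54] open={R2}
Step 4: reserve R3 C 4 -> on_hand[A=25 B=24 C=54] avail[A=22 B=24 C=50] open={R2,R3}
Step 5: cancel R3 -> on_hand[A=25 B=24 C=54] avail[A=22 B=24 C=54] open={R2}
Step 6: cancel R2 -> on_hand[A=25 B=24 C=54] avail[A=25 B=24 C=54] open={}
Step 7: reserve R4 A 3 -> on_hand[A=25 B=24 C=54] avail[A=22 B=24 C=54] open={R4}
Step 8: reserve R5 A 4 -> on_hand[A=25 B=24 C=54] avail[A=18 B=24 C=54] open={R4,R5}
Step 9: reserve R6 C 7 -> on_hand[A=25 B=24 C=54] avail[A=18 B=24 C=47] open={R4,R5,R6}
Step 10: reserve R7 C 7 -> on_hand[A=25 B=24 C=54] avail[A=18 B=24 C=40] open={R4,R5,R6,R7}
Step 11: reserve R8 C 6 -> on_hand[A=25 B=24 C=54] avail[A=18 B=24 C=34] open={R4,R5,R6,R7,R8}
Step 12: reserve R9 A 2 -> on_hand[A=25 B=24 C=54] avail[A=16 B=24 C=34] open={R4,R5,R6,R7,R8,R9}
Step 13: commit R5 -> on_hand[A=21 B=24 C=54] avail[A=16 B=24 C=34] open={R4,R6,R7,R8,R9}
Step 14: reserve R10 A 3 -> on_hand[A=21 B=24 C=54] avail[A=13 B=24 C=34] open={R10,R4,R6,R7,R8,R9}
Step 15: commit R8 -> on_hand[A=21 B=24 C=48] avail[A=13 B=24 C=34] open={R10,R4,R6,R7,R9}
Step 16: reserve R11 B 9 -> on_hand[A=21 B=24 C=48] avail[A=13 B=15 C=34] open={R10,R11,R4,R6,R7,R9}
Step 17: commit R4 -> on_hand[A=18 B=24 C=48] avail[A=13 B=15 C=34] open={R10,R11,R6,R7,R9}
Step 18: reserve R12 B 8 -> on_hand[A=18 B=24 C=48] avail[A=13 B=7 C=34] open={R10,R11,R12,R6,R7,R9}
Step 19: reserve R13 B 2 -> on_hand[A=18 B=24 C=48] avail[A=13 B=5 C=34] open={R10,R11,R12,R13,R6,R7,R9}
Open reservations: ['R10', 'R11', 'R12', 'R13', 'R6', 'R7', 'R9'] -> 7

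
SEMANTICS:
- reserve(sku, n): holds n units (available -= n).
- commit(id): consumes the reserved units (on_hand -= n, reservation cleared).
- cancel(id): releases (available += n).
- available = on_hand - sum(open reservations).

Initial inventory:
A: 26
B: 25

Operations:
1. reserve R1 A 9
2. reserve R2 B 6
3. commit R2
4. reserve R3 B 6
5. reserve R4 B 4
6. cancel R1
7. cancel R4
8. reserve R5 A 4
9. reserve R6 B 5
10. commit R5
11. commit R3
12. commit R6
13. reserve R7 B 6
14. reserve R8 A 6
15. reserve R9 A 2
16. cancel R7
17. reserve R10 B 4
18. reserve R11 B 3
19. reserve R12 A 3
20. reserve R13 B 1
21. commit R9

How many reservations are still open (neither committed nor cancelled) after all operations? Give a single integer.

Answer: 5

Derivation:
Step 1: reserve R1 A 9 -> on_hand[A=26 B=25] avail[A=17 B=25] open={R1}
Step 2: reserve R2 B 6 -> on_hand[A=26 B=25] avail[A=17 B=19] open={R1,R2}
Step 3: commit R2 -> on_hand[A=26 B=19] avail[A=17 B=19] open={R1}
Step 4: reserve R3 B 6 -> on_hand[A=26 B=19] avail[A=17 B=13] open={R1,R3}
Step 5: reserve R4 B 4 -> on_hand[A=26 B=19] avail[A=17 B=9] open={R1,R3,R4}
Step 6: cancel R1 -> on_hand[A=26 B=19] avail[A=26 B=9] open={R3,R4}
Step 7: cancel R4 -> on_hand[A=26 B=19] avail[A=26 B=13] open={R3}
Step 8: reserve R5 A 4 -> on_hand[A=26 B=19] avail[A=22 B=13] open={R3,R5}
Step 9: reserve R6 B 5 -> on_hand[A=26 B=19] avail[A=22 B=8] open={R3,R5,R6}
Step 10: commit R5 -> on_hand[A=22 B=19] avail[A=22 B=8] open={R3,R6}
Step 11: commit R3 -> on_hand[A=22 B=13] avail[A=22 B=8] open={R6}
Step 12: commit R6 -> on_hand[A=22 B=8] avail[A=22 B=8] open={}
Step 13: reserve R7 B 6 -> on_hand[A=22 B=8] avail[A=22 B=2] open={R7}
Step 14: reserve R8 A 6 -> on_hand[A=22 B=8] avail[A=16 B=2] open={R7,R8}
Step 15: reserve R9 A 2 -> on_hand[A=22 B=8] avail[A=14 B=2] open={R7,R8,R9}
Step 16: cancel R7 -> on_hand[A=22 B=8] avail[A=14 B=8] open={R8,R9}
Step 17: reserve R10 B 4 -> on_hand[A=22 B=8] avail[A=14 B=4] open={R10,R8,R9}
Step 18: reserve R11 B 3 -> on_hand[A=22 B=8] avail[A=14 B=1] open={R10,R11,R8,R9}
Step 19: reserve R12 A 3 -> on_hand[A=22 B=8] avail[A=11 B=1] open={R10,R11,R12,R8,R9}
Step 20: reserve R13 B 1 -> on_hand[A=22 B=8] avail[A=11 B=0] open={R10,R11,R12,R13,R8,R9}
Step 21: commit R9 -> on_hand[A=20 B=8] avail[A=11 B=0] open={R10,R11,R12,R13,R8}
Open reservations: ['R10', 'R11', 'R12', 'R13', 'R8'] -> 5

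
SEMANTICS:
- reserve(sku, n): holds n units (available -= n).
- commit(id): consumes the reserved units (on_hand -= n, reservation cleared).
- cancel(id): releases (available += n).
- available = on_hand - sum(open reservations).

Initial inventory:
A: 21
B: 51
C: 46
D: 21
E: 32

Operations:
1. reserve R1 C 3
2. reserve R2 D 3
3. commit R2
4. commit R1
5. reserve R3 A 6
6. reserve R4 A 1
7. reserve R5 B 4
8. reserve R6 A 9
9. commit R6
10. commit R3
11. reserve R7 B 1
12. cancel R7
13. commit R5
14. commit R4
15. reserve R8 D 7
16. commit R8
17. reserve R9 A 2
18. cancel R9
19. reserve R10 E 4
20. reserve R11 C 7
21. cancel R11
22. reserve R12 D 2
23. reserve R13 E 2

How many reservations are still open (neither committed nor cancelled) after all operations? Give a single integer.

Answer: 3

Derivation:
Step 1: reserve R1 C 3 -> on_hand[A=21 B=51 C=46 D=21 E=32] avail[A=21 B=51 C=43 D=21 E=32] open={R1}
Step 2: reserve R2 D 3 -> on_hand[A=21 B=51 C=46 D=21 E=32] avail[A=21 B=51 C=43 D=18 E=32] open={R1,R2}
Step 3: commit R2 -> on_hand[A=21 B=51 C=46 D=18 E=32] avail[A=21 B=51 C=43 D=18 E=32] open={R1}
Step 4: commit R1 -> on_hand[A=21 B=51 C=43 D=18 E=32] avail[A=21 B=51 C=43 D=18 E=32] open={}
Step 5: reserve R3 A 6 -> on_hand[A=21 B=51 C=43 D=18 E=32] avail[A=15 B=51 C=43 D=18 E=32] open={R3}
Step 6: reserve R4 A 1 -> on_hand[A=21 B=51 C=43 D=18 E=32] avail[A=14 B=51 C=43 D=18 E=32] open={R3,R4}
Step 7: reserve R5 B 4 -> on_hand[A=21 B=51 C=43 D=18 E=32] avail[A=14 B=47 C=43 D=18 E=32] open={R3,R4,R5}
Step 8: reserve R6 A 9 -> on_hand[A=21 B=51 C=43 D=18 E=32] avail[A=5 B=47 C=43 D=18 E=32] open={R3,R4,R5,R6}
Step 9: commit R6 -> on_hand[A=12 B=51 C=43 D=18 E=32] avail[A=5 B=47 C=43 D=18 E=32] open={R3,R4,R5}
Step 10: commit R3 -> on_hand[A=6 B=51 C=43 D=18 E=32] avail[A=5 B=47 C=43 D=18 E=32] open={R4,R5}
Step 11: reserve R7 B 1 -> on_hand[A=6 B=51 C=43 D=18 E=32] avail[A=5 B=46 C=43 D=18 E=32] open={R4,R5,R7}
Step 12: cancel R7 -> on_hand[A=6 B=51 C=43 D=18 E=32] avail[A=5 B=47 C=43 D=18 E=32] open={R4,R5}
Step 13: commit R5 -> on_hand[A=6 B=47 C=43 D=18 E=32] avail[A=5 B=47 C=43 D=18 E=32] open={R4}
Step 14: commit R4 -> on_hand[A=5 B=47 C=43 D=18 E=32] avail[A=5 B=47 C=43 D=18 E=32] open={}
Step 15: reserve R8 D 7 -> on_hand[A=5 B=47 C=43 D=18 E=32] avail[A=5 B=47 C=43 D=11 E=32] open={R8}
Step 16: commit R8 -> on_hand[A=5 B=47 C=43 D=11 E=32] avail[A=5 B=47 C=43 D=11 E=32] open={}
Step 17: reserve R9 A 2 -> on_hand[A=5 B=47 C=43 D=11 E=32] avail[A=3 B=47 C=43 D=11 E=32] open={R9}
Step 18: cancel R9 -> on_hand[A=5 B=47 C=43 D=11 E=32] avail[A=5 B=47 C=43 D=11 E=32] open={}
Step 19: reserve R10 E 4 -> on_hand[A=5 B=47 C=43 D=11 E=32] avail[A=5 B=47 C=43 D=11 E=28] open={R10}
Step 20: reserve R11 C 7 -> on_hand[A=5 B=47 C=43 D=11 E=32] avail[A=5 B=47 C=36 D=11 E=28] open={R10,R11}
Step 21: cancel R11 -> on_hand[A=5 B=47 C=43 D=11 E=32] avail[A=5 B=47 C=43 D=11 E=28] open={R10}
Step 22: reserve R12 D 2 -> on_hand[A=5 B=47 C=43 D=11 E=32] avail[A=5 B=47 C=43 D=9 E=28] open={R10,R12}
Step 23: reserve R13 E 2 -> on_hand[A=5 B=47 C=43 D=11 E=32] avail[A=5 B=47 C=43 D=9 E=26] open={R10,R12,R13}
Open reservations: ['R10', 'R12', 'R13'] -> 3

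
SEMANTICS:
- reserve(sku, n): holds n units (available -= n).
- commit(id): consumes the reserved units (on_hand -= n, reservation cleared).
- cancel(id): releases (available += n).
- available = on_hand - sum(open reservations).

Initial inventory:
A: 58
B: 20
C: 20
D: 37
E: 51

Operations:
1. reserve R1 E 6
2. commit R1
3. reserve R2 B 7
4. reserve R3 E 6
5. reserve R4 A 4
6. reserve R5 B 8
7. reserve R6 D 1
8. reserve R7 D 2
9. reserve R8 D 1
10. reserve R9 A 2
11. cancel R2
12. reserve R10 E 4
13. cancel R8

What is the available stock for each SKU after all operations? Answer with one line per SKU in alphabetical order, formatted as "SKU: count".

Step 1: reserve R1 E 6 -> on_hand[A=58 B=20 C=20 D=37 E=51] avail[A=58 B=20 C=20 D=37 E=45] open={R1}
Step 2: commit R1 -> on_hand[A=58 B=20 C=20 D=37 E=45] avail[A=58 B=20 C=20 D=37 E=45] open={}
Step 3: reserve R2 B 7 -> on_hand[A=58 B=20 C=20 D=37 E=45] avail[A=58 B=13 C=20 D=37 E=45] open={R2}
Step 4: reserve R3 E 6 -> on_hand[A=58 B=20 C=20 D=37 E=45] avail[A=58 B=13 C=20 D=37 E=39] open={R2,R3}
Step 5: reserve R4 A 4 -> on_hand[A=58 B=20 C=20 D=37 E=45] avail[A=54 B=13 C=20 D=37 E=39] open={R2,R3,R4}
Step 6: reserve R5 B 8 -> on_hand[A=58 B=20 C=20 D=37 E=45] avail[A=54 B=5 C=20 D=37 E=39] open={R2,R3,R4,R5}
Step 7: reserve R6 D 1 -> on_hand[A=58 B=20 C=20 D=37 E=45] avail[A=54 B=5 C=20 D=36 E=39] open={R2,R3,R4,R5,R6}
Step 8: reserve R7 D 2 -> on_hand[A=58 B=20 C=20 D=37 E=45] avail[A=54 B=5 C=20 D=34 E=39] open={R2,R3,R4,R5,R6,R7}
Step 9: reserve R8 D 1 -> on_hand[A=58 B=20 C=20 D=37 E=45] avail[A=54 B=5 C=20 D=33 E=39] open={R2,R3,R4,R5,R6,R7,R8}
Step 10: reserve R9 A 2 -> on_hand[A=58 B=20 C=20 D=37 E=45] avail[A=52 B=5 C=20 D=33 E=39] open={R2,R3,R4,R5,R6,R7,R8,R9}
Step 11: cancel R2 -> on_hand[A=58 B=20 C=20 D=37 E=45] avail[A=52 B=12 C=20 D=33 E=39] open={R3,R4,R5,R6,R7,R8,R9}
Step 12: reserve R10 E 4 -> on_hand[A=58 B=20 C=20 D=37 E=45] avail[A=52 B=12 C=20 D=33 E=35] open={R10,R3,R4,R5,R6,R7,R8,R9}
Step 13: cancel R8 -> on_hand[A=58 B=20 C=20 D=37 E=45] avail[A=52 B=12 C=20 D=34 E=35] open={R10,R3,R4,R5,R6,R7,R9}

Answer: A: 52
B: 12
C: 20
D: 34
E: 35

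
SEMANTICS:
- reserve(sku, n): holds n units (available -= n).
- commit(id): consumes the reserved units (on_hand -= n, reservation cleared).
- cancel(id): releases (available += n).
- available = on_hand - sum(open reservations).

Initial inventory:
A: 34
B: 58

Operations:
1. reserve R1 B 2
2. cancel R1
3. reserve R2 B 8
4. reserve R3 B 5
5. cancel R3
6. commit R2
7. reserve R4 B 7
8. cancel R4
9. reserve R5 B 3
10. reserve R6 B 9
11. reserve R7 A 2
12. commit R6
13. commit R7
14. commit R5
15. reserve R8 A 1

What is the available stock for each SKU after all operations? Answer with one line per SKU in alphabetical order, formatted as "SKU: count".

Step 1: reserve R1 B 2 -> on_hand[A=34 B=58] avail[A=34 B=56] open={R1}
Step 2: cancel R1 -> on_hand[A=34 B=58] avail[A=34 B=58] open={}
Step 3: reserve R2 B 8 -> on_hand[A=34 B=58] avail[A=34 B=50] open={R2}
Step 4: reserve R3 B 5 -> on_hand[A=34 B=58] avail[A=34 B=45] open={R2,R3}
Step 5: cancel R3 -> on_hand[A=34 B=58] avail[A=34 B=50] open={R2}
Step 6: commit R2 -> on_hand[A=34 B=50] avail[A=34 B=50] open={}
Step 7: reserve R4 B 7 -> on_hand[A=34 B=50] avail[A=34 B=43] open={R4}
Step 8: cancel R4 -> on_hand[A=34 B=50] avail[A=34 B=50] open={}
Step 9: reserve R5 B 3 -> on_hand[A=34 B=50] avail[A=34 B=47] open={R5}
Step 10: reserve R6 B 9 -> on_hand[A=34 B=50] avail[A=34 B=38] open={R5,R6}
Step 11: reserve R7 A 2 -> on_hand[A=34 B=50] avail[A=32 B=38] open={R5,R6,R7}
Step 12: commit R6 -> on_hand[A=34 B=41] avail[A=32 B=38] open={R5,R7}
Step 13: commit R7 -> on_hand[A=32 B=41] avail[A=32 B=38] open={R5}
Step 14: commit R5 -> on_hand[A=32 B=38] avail[A=32 B=38] open={}
Step 15: reserve R8 A 1 -> on_hand[A=32 B=38] avail[A=31 B=38] open={R8}

Answer: A: 31
B: 38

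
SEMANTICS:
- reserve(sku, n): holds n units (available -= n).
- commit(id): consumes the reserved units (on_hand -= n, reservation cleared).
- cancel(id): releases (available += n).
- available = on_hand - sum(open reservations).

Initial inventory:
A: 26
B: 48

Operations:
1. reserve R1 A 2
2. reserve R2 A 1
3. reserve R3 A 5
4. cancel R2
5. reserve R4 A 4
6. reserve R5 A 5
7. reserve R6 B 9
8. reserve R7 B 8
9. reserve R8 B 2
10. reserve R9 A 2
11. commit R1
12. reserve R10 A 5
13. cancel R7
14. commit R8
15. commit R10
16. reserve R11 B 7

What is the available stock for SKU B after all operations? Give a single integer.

Answer: 30

Derivation:
Step 1: reserve R1 A 2 -> on_hand[A=26 B=48] avail[A=24 B=48] open={R1}
Step 2: reserve R2 A 1 -> on_hand[A=26 B=48] avail[A=23 B=48] open={R1,R2}
Step 3: reserve R3 A 5 -> on_hand[A=26 B=48] avail[A=18 B=48] open={R1,R2,R3}
Step 4: cancel R2 -> on_hand[A=26 B=48] avail[A=19 B=48] open={R1,R3}
Step 5: reserve R4 A 4 -> on_hand[A=26 B=48] avail[A=15 B=48] open={R1,R3,R4}
Step 6: reserve R5 A 5 -> on_hand[A=26 B=48] avail[A=10 B=48] open={R1,R3,R4,R5}
Step 7: reserve R6 B 9 -> on_hand[A=26 B=48] avail[A=10 B=39] open={R1,R3,R4,R5,R6}
Step 8: reserve R7 B 8 -> on_hand[A=26 B=48] avail[A=10 B=31] open={R1,R3,R4,R5,R6,R7}
Step 9: reserve R8 B 2 -> on_hand[A=26 B=48] avail[A=10 B=29] open={R1,R3,R4,R5,R6,R7,R8}
Step 10: reserve R9 A 2 -> on_hand[A=26 B=48] avail[A=8 B=29] open={R1,R3,R4,R5,R6,R7,R8,R9}
Step 11: commit R1 -> on_hand[A=24 B=48] avail[A=8 B=29] open={R3,R4,R5,R6,R7,R8,R9}
Step 12: reserve R10 A 5 -> on_hand[A=24 B=48] avail[A=3 B=29] open={R10,R3,R4,R5,R6,R7,R8,R9}
Step 13: cancel R7 -> on_hand[A=24 B=48] avail[A=3 B=37] open={R10,R3,R4,R5,R6,R8,R9}
Step 14: commit R8 -> on_hand[A=24 B=46] avail[A=3 B=37] open={R10,R3,R4,R5,R6,R9}
Step 15: commit R10 -> on_hand[A=19 B=46] avail[A=3 B=37] open={R3,R4,R5,R6,R9}
Step 16: reserve R11 B 7 -> on_hand[A=19 B=46] avail[A=3 B=30] open={R11,R3,R4,R5,R6,R9}
Final available[B] = 30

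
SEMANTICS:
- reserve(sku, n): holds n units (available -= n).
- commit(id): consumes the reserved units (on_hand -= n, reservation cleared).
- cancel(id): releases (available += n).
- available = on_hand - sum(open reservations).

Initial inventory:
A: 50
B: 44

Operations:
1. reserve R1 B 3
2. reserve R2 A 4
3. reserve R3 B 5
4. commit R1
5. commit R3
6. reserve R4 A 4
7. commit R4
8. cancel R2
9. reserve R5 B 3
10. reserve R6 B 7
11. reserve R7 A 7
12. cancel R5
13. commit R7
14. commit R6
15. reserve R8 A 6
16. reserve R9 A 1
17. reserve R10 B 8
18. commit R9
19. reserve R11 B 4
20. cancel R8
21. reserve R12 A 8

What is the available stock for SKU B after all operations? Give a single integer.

Step 1: reserve R1 B 3 -> on_hand[A=50 B=44] avail[A=50 B=41] open={R1}
Step 2: reserve R2 A 4 -> on_hand[A=50 B=44] avail[A=46 B=41] open={R1,R2}
Step 3: reserve R3 B 5 -> on_hand[A=50 B=44] avail[A=46 B=36] open={R1,R2,R3}
Step 4: commit R1 -> on_hand[A=50 B=41] avail[A=46 B=36] open={R2,R3}
Step 5: commit R3 -> on_hand[A=50 B=36] avail[A=46 B=36] open={R2}
Step 6: reserve R4 A 4 -> on_hand[A=50 B=36] avail[A=42 B=36] open={R2,R4}
Step 7: commit R4 -> on_hand[A=46 B=36] avail[A=42 B=36] open={R2}
Step 8: cancel R2 -> on_hand[A=46 B=36] avail[A=46 B=36] open={}
Step 9: reserve R5 B 3 -> on_hand[A=46 B=36] avail[A=46 B=33] open={R5}
Step 10: reserve R6 B 7 -> on_hand[A=46 B=36] avail[A=46 B=26] open={R5,R6}
Step 11: reserve R7 A 7 -> on_hand[A=46 B=36] avail[A=39 B=26] open={R5,R6,R7}
Step 12: cancel R5 -> on_hand[A=46 B=36] avail[A=39 B=29] open={R6,R7}
Step 13: commit R7 -> on_hand[A=39 B=36] avail[A=39 B=29] open={R6}
Step 14: commit R6 -> on_hand[A=39 B=29] avail[A=39 B=29] open={}
Step 15: reserve R8 A 6 -> on_hand[A=39 B=29] avail[A=33 B=29] open={R8}
Step 16: reserve R9 A 1 -> on_hand[A=39 B=29] avail[A=32 B=29] open={R8,R9}
Step 17: reserve R10 B 8 -> on_hand[A=39 B=29] avail[A=32 B=21] open={R10,R8,R9}
Step 18: commit R9 -> on_hand[A=38 B=29] avail[A=32 B=21] open={R10,R8}
Step 19: reserve R11 B 4 -> on_hand[A=38 B=29] avail[A=32 B=17] open={R10,R11,R8}
Step 20: cancel R8 -> on_hand[A=38 B=29] avail[A=38 B=17] open={R10,R11}
Step 21: reserve R12 A 8 -> on_hand[A=38 B=29] avail[A=30 B=17] open={R10,R11,R12}
Final available[B] = 17

Answer: 17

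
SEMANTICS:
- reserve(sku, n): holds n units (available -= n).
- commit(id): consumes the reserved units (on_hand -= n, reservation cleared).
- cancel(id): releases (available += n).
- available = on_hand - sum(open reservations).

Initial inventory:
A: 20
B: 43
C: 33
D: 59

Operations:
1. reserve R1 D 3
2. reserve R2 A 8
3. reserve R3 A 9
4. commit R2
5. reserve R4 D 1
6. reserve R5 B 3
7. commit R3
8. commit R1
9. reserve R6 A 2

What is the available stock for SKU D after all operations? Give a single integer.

Answer: 55

Derivation:
Step 1: reserve R1 D 3 -> on_hand[A=20 B=43 C=33 D=59] avail[A=20 B=43 C=33 D=56] open={R1}
Step 2: reserve R2 A 8 -> on_hand[A=20 B=43 C=33 D=59] avail[A=12 B=43 C=33 D=56] open={R1,R2}
Step 3: reserve R3 A 9 -> on_hand[A=20 B=43 C=33 D=59] avail[A=3 B=43 C=33 D=56] open={R1,R2,R3}
Step 4: commit R2 -> on_hand[A=12 B=43 C=33 D=59] avail[A=3 B=43 C=33 D=56] open={R1,R3}
Step 5: reserve R4 D 1 -> on_hand[A=12 B=43 C=33 D=59] avail[A=3 B=43 C=33 D=55] open={R1,R3,R4}
Step 6: reserve R5 B 3 -> on_hand[A=12 B=43 C=33 D=59] avail[A=3 B=40 C=33 D=55] open={R1,R3,R4,R5}
Step 7: commit R3 -> on_hand[A=3 B=43 C=33 D=59] avail[A=3 B=40 C=33 D=55] open={R1,R4,R5}
Step 8: commit R1 -> on_hand[A=3 B=43 C=33 D=56] avail[A=3 B=40 C=33 D=55] open={R4,R5}
Step 9: reserve R6 A 2 -> on_hand[A=3 B=43 C=33 D=56] avail[A=1 B=40 C=33 D=55] open={R4,R5,R6}
Final available[D] = 55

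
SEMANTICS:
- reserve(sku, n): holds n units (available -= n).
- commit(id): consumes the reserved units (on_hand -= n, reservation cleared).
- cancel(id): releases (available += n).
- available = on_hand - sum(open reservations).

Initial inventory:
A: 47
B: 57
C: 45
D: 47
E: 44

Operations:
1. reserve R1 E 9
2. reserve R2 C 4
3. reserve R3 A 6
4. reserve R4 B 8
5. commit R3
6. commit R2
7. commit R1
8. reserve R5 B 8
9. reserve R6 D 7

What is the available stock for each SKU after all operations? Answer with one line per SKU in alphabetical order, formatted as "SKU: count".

Step 1: reserve R1 E 9 -> on_hand[A=47 B=57 C=45 D=47 E=44] avail[A=47 B=57 C=45 D=47 E=35] open={R1}
Step 2: reserve R2 C 4 -> on_hand[A=47 B=57 C=45 D=47 E=44] avail[A=47 B=57 C=41 D=47 E=35] open={R1,R2}
Step 3: reserve R3 A 6 -> on_hand[A=47 B=57 C=45 D=47 E=44] avail[A=41 B=57 C=41 D=47 E=35] open={R1,R2,R3}
Step 4: reserve R4 B 8 -> on_hand[A=47 B=57 C=45 D=47 E=44] avail[A=41 B=49 C=41 D=47 E=35] open={R1,R2,R3,R4}
Step 5: commit R3 -> on_hand[A=41 B=57 C=45 D=47 E=44] avail[A=41 B=49 C=41 D=47 E=35] open={R1,R2,R4}
Step 6: commit R2 -> on_hand[A=41 B=57 C=41 D=47 E=44] avail[A=41 B=49 C=41 D=47 E=35] open={R1,R4}
Step 7: commit R1 -> on_hand[A=41 B=57 C=41 D=47 E=35] avail[A=41 B=49 C=41 D=47 E=35] open={R4}
Step 8: reserve R5 B 8 -> on_hand[A=41 B=57 C=41 D=47 E=35] avail[A=41 B=41 C=41 D=47 E=35] open={R4,R5}
Step 9: reserve R6 D 7 -> on_hand[A=41 B=57 C=41 D=47 E=35] avail[A=41 B=41 C=41 D=40 E=35] open={R4,R5,R6}

Answer: A: 41
B: 41
C: 41
D: 40
E: 35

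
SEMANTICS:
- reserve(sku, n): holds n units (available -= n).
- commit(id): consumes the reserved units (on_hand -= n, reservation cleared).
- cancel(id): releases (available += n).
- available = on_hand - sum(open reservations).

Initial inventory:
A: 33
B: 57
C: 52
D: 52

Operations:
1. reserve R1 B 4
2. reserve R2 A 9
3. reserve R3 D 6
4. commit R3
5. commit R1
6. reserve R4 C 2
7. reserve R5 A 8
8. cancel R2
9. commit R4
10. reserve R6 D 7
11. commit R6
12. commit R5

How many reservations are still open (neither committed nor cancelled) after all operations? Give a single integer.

Step 1: reserve R1 B 4 -> on_hand[A=33 B=57 C=52 D=52] avail[A=33 B=53 C=52 D=52] open={R1}
Step 2: reserve R2 A 9 -> on_hand[A=33 B=57 C=52 D=52] avail[A=24 B=53 C=52 D=52] open={R1,R2}
Step 3: reserve R3 D 6 -> on_hand[A=33 B=57 C=52 D=52] avail[A=24 B=53 C=52 D=46] open={R1,R2,R3}
Step 4: commit R3 -> on_hand[A=33 B=57 C=52 D=46] avail[A=24 B=53 C=52 D=46] open={R1,R2}
Step 5: commit R1 -> on_hand[A=33 B=53 C=52 D=46] avail[A=24 B=53 C=52 D=46] open={R2}
Step 6: reserve R4 C 2 -> on_hand[A=33 B=53 C=52 D=46] avail[A=24 B=53 C=50 D=46] open={R2,R4}
Step 7: reserve R5 A 8 -> on_hand[A=33 B=53 C=52 D=46] avail[A=16 B=53 C=50 D=46] open={R2,R4,R5}
Step 8: cancel R2 -> on_hand[A=33 B=53 C=52 D=46] avail[A=25 B=53 C=50 D=46] open={R4,R5}
Step 9: commit R4 -> on_hand[A=33 B=53 C=50 D=46] avail[A=25 B=53 C=50 D=46] open={R5}
Step 10: reserve R6 D 7 -> on_hand[A=33 B=53 C=50 D=46] avail[A=25 B=53 C=50 D=39] open={R5,R6}
Step 11: commit R6 -> on_hand[A=33 B=53 C=50 D=39] avail[A=25 B=53 C=50 D=39] open={R5}
Step 12: commit R5 -> on_hand[A=25 B=53 C=50 D=39] avail[A=25 B=53 C=50 D=39] open={}
Open reservations: [] -> 0

Answer: 0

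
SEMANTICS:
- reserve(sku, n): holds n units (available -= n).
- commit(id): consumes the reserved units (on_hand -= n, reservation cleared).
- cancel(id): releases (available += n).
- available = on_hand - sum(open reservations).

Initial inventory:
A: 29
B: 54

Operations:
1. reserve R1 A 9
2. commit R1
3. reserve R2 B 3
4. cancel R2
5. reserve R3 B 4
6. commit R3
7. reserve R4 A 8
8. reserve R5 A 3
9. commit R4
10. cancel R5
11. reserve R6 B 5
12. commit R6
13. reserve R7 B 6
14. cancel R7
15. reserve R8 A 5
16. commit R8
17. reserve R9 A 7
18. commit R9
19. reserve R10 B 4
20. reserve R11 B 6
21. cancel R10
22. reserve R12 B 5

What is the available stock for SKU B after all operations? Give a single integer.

Step 1: reserve R1 A 9 -> on_hand[A=29 B=54] avail[A=20 B=54] open={R1}
Step 2: commit R1 -> on_hand[A=20 B=54] avail[A=20 B=54] open={}
Step 3: reserve R2 B 3 -> on_hand[A=20 B=54] avail[A=20 B=51] open={R2}
Step 4: cancel R2 -> on_hand[A=20 B=54] avail[A=20 B=54] open={}
Step 5: reserve R3 B 4 -> on_hand[A=20 B=54] avail[A=20 B=50] open={R3}
Step 6: commit R3 -> on_hand[A=20 B=50] avail[A=20 B=50] open={}
Step 7: reserve R4 A 8 -> on_hand[A=20 B=50] avail[A=12 B=50] open={R4}
Step 8: reserve R5 A 3 -> on_hand[A=20 B=50] avail[A=9 B=50] open={R4,R5}
Step 9: commit R4 -> on_hand[A=12 B=50] avail[A=9 B=50] open={R5}
Step 10: cancel R5 -> on_hand[A=12 B=50] avail[A=12 B=50] open={}
Step 11: reserve R6 B 5 -> on_hand[A=12 B=50] avail[A=12 B=45] open={R6}
Step 12: commit R6 -> on_hand[A=12 B=45] avail[A=12 B=45] open={}
Step 13: reserve R7 B 6 -> on_hand[A=12 B=45] avail[A=12 B=39] open={R7}
Step 14: cancel R7 -> on_hand[A=12 B=45] avail[A=12 B=45] open={}
Step 15: reserve R8 A 5 -> on_hand[A=12 B=45] avail[A=7 B=45] open={R8}
Step 16: commit R8 -> on_hand[A=7 B=45] avail[A=7 B=45] open={}
Step 17: reserve R9 A 7 -> on_hand[A=7 B=45] avail[A=0 B=45] open={R9}
Step 18: commit R9 -> on_hand[A=0 B=45] avail[A=0 B=45] open={}
Step 19: reserve R10 B 4 -> on_hand[A=0 B=45] avail[A=0 B=41] open={R10}
Step 20: reserve R11 B 6 -> on_hand[A=0 B=45] avail[A=0 B=35] open={R10,R11}
Step 21: cancel R10 -> on_hand[A=0 B=45] avail[A=0 B=39] open={R11}
Step 22: reserve R12 B 5 -> on_hand[A=0 B=45] avail[A=0 B=34] open={R11,R12}
Final available[B] = 34

Answer: 34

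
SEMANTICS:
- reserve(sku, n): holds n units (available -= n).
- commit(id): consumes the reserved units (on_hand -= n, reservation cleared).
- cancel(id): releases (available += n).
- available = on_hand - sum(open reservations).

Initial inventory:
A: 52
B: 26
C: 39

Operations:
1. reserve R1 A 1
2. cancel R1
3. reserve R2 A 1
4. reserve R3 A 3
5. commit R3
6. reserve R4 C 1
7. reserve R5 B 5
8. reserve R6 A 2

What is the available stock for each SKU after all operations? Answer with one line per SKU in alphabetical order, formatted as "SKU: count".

Answer: A: 46
B: 21
C: 38

Derivation:
Step 1: reserve R1 A 1 -> on_hand[A=52 B=26 C=39] avail[A=51 B=26 C=39] open={R1}
Step 2: cancel R1 -> on_hand[A=52 B=26 C=39] avail[A=52 B=26 C=39] open={}
Step 3: reserve R2 A 1 -> on_hand[A=52 B=26 C=39] avail[A=51 B=26 C=39] open={R2}
Step 4: reserve R3 A 3 -> on_hand[A=52 B=26 C=39] avail[A=48 B=26 C=39] open={R2,R3}
Step 5: commit R3 -> on_hand[A=49 B=26 C=39] avail[A=48 B=26 C=39] open={R2}
Step 6: reserve R4 C 1 -> on_hand[A=49 B=26 C=39] avail[A=48 B=26 C=38] open={R2,R4}
Step 7: reserve R5 B 5 -> on_hand[A=49 B=26 C=39] avail[A=48 B=21 C=38] open={R2,R4,R5}
Step 8: reserve R6 A 2 -> on_hand[A=49 B=26 C=39] avail[A=46 B=21 C=38] open={R2,R4,R5,R6}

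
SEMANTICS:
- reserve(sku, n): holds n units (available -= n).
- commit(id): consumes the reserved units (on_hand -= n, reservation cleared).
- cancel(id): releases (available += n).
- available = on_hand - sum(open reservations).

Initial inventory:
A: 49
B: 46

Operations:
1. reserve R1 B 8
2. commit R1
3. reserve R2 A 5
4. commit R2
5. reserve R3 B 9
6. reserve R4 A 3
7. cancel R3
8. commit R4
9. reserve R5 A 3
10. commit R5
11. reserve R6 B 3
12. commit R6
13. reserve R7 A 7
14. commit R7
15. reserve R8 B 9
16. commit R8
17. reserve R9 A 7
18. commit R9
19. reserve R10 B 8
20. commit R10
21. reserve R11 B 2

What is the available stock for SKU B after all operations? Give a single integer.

Step 1: reserve R1 B 8 -> on_hand[A=49 B=46] avail[A=49 B=38] open={R1}
Step 2: commit R1 -> on_hand[A=49 B=38] avail[A=49 B=38] open={}
Step 3: reserve R2 A 5 -> on_hand[A=49 B=38] avail[A=44 B=38] open={R2}
Step 4: commit R2 -> on_hand[A=44 B=38] avail[A=44 B=38] open={}
Step 5: reserve R3 B 9 -> on_hand[A=44 B=38] avail[A=44 B=29] open={R3}
Step 6: reserve R4 A 3 -> on_hand[A=44 B=38] avail[A=41 B=29] open={R3,R4}
Step 7: cancel R3 -> on_hand[A=44 B=38] avail[A=41 B=38] open={R4}
Step 8: commit R4 -> on_hand[A=41 B=38] avail[A=41 B=38] open={}
Step 9: reserve R5 A 3 -> on_hand[A=41 B=38] avail[A=38 B=38] open={R5}
Step 10: commit R5 -> on_hand[A=38 B=38] avail[A=38 B=38] open={}
Step 11: reserve R6 B 3 -> on_hand[A=38 B=38] avail[A=38 B=35] open={R6}
Step 12: commit R6 -> on_hand[A=38 B=35] avail[A=38 B=35] open={}
Step 13: reserve R7 A 7 -> on_hand[A=38 B=35] avail[A=31 B=35] open={R7}
Step 14: commit R7 -> on_hand[A=31 B=35] avail[A=31 B=35] open={}
Step 15: reserve R8 B 9 -> on_hand[A=31 B=35] avail[A=31 B=26] open={R8}
Step 16: commit R8 -> on_hand[A=31 B=26] avail[A=31 B=26] open={}
Step 17: reserve R9 A 7 -> on_hand[A=31 B=26] avail[A=24 B=26] open={R9}
Step 18: commit R9 -> on_hand[A=24 B=26] avail[A=24 B=26] open={}
Step 19: reserve R10 B 8 -> on_hand[A=24 B=26] avail[A=24 B=18] open={R10}
Step 20: commit R10 -> on_hand[A=24 B=18] avail[A=24 B=18] open={}
Step 21: reserve R11 B 2 -> on_hand[A=24 B=18] avail[A=24 B=16] open={R11}
Final available[B] = 16

Answer: 16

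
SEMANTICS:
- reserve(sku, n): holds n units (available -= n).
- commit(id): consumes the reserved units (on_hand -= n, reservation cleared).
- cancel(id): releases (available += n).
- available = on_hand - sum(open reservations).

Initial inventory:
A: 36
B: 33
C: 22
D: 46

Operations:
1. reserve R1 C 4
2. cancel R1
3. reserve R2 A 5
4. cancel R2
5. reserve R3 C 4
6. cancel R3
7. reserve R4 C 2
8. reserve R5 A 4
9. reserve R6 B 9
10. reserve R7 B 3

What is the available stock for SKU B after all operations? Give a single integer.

Answer: 21

Derivation:
Step 1: reserve R1 C 4 -> on_hand[A=36 B=33 C=22 D=46] avail[A=36 B=33 C=18 D=46] open={R1}
Step 2: cancel R1 -> on_hand[A=36 B=33 C=22 D=46] avail[A=36 B=33 C=22 D=46] open={}
Step 3: reserve R2 A 5 -> on_hand[A=36 B=33 C=22 D=46] avail[A=31 B=33 C=22 D=46] open={R2}
Step 4: cancel R2 -> on_hand[A=36 B=33 C=22 D=46] avail[A=36 B=33 C=22 D=46] open={}
Step 5: reserve R3 C 4 -> on_hand[A=36 B=33 C=22 D=46] avail[A=36 B=33 C=18 D=46] open={R3}
Step 6: cancel R3 -> on_hand[A=36 B=33 C=22 D=46] avail[A=36 B=33 C=22 D=46] open={}
Step 7: reserve R4 C 2 -> on_hand[A=36 B=33 C=22 D=46] avail[A=36 B=33 C=20 D=46] open={R4}
Step 8: reserve R5 A 4 -> on_hand[A=36 B=33 C=22 D=46] avail[A=32 B=33 C=20 D=46] open={R4,R5}
Step 9: reserve R6 B 9 -> on_hand[A=36 B=33 C=22 D=46] avail[A=32 B=24 C=20 D=46] open={R4,R5,R6}
Step 10: reserve R7 B 3 -> on_hand[A=36 B=33 C=22 D=46] avail[A=32 B=21 C=20 D=46] open={R4,R5,R6,R7}
Final available[B] = 21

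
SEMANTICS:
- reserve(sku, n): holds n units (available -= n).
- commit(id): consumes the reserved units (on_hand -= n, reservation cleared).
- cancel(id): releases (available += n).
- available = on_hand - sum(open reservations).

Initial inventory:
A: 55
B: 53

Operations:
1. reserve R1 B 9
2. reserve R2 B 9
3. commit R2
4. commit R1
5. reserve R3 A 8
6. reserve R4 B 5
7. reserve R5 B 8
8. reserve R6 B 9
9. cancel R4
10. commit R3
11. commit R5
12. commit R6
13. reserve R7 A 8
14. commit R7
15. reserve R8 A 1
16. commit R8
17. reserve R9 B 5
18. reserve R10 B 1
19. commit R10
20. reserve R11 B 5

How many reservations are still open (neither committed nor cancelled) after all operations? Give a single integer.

Answer: 2

Derivation:
Step 1: reserve R1 B 9 -> on_hand[A=55 B=53] avail[A=55 B=44] open={R1}
Step 2: reserve R2 B 9 -> on_hand[A=55 B=53] avail[A=55 B=35] open={R1,R2}
Step 3: commit R2 -> on_hand[A=55 B=44] avail[A=55 B=35] open={R1}
Step 4: commit R1 -> on_hand[A=55 B=35] avail[A=55 B=35] open={}
Step 5: reserve R3 A 8 -> on_hand[A=55 B=35] avail[A=47 B=35] open={R3}
Step 6: reserve R4 B 5 -> on_hand[A=55 B=35] avail[A=47 B=30] open={R3,R4}
Step 7: reserve R5 B 8 -> on_hand[A=55 B=35] avail[A=47 B=22] open={R3,R4,R5}
Step 8: reserve R6 B 9 -> on_hand[A=55 B=35] avail[A=47 B=13] open={R3,R4,R5,R6}
Step 9: cancel R4 -> on_hand[A=55 B=35] avail[A=47 B=18] open={R3,R5,R6}
Step 10: commit R3 -> on_hand[A=47 B=35] avail[A=47 B=18] open={R5,R6}
Step 11: commit R5 -> on_hand[A=47 B=27] avail[A=47 B=18] open={R6}
Step 12: commit R6 -> on_hand[A=47 B=18] avail[A=47 B=18] open={}
Step 13: reserve R7 A 8 -> on_hand[A=47 B=18] avail[A=39 B=18] open={R7}
Step 14: commit R7 -> on_hand[A=39 B=18] avail[A=39 B=18] open={}
Step 15: reserve R8 A 1 -> on_hand[A=39 B=18] avail[A=38 B=18] open={R8}
Step 16: commit R8 -> on_hand[A=38 B=18] avail[A=38 B=18] open={}
Step 17: reserve R9 B 5 -> on_hand[A=38 B=18] avail[A=38 B=13] open={R9}
Step 18: reserve R10 B 1 -> on_hand[A=38 B=18] avail[A=38 B=12] open={R10,R9}
Step 19: commit R10 -> on_hand[A=38 B=17] avail[A=38 B=12] open={R9}
Step 20: reserve R11 B 5 -> on_hand[A=38 B=17] avail[A=38 B=7] open={R11,R9}
Open reservations: ['R11', 'R9'] -> 2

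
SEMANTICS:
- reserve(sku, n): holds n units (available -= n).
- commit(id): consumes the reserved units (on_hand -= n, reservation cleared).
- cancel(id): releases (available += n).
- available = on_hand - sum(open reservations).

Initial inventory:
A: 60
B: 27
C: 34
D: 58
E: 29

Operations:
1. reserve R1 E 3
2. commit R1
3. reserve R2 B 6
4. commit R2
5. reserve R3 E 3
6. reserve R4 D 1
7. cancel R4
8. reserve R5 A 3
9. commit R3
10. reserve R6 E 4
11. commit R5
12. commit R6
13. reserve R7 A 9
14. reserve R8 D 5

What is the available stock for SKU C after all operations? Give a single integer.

Answer: 34

Derivation:
Step 1: reserve R1 E 3 -> on_hand[A=60 B=27 C=34 D=58 E=29] avail[A=60 B=27 C=34 D=58 E=26] open={R1}
Step 2: commit R1 -> on_hand[A=60 B=27 C=34 D=58 E=26] avail[A=60 B=27 C=34 D=58 E=26] open={}
Step 3: reserve R2 B 6 -> on_hand[A=60 B=27 C=34 D=58 E=26] avail[A=60 B=21 C=34 D=58 E=26] open={R2}
Step 4: commit R2 -> on_hand[A=60 B=21 C=34 D=58 E=26] avail[A=60 B=21 C=34 D=58 E=26] open={}
Step 5: reserve R3 E 3 -> on_hand[A=60 B=21 C=34 D=58 E=26] avail[A=60 B=21 C=34 D=58 E=23] open={R3}
Step 6: reserve R4 D 1 -> on_hand[A=60 B=21 C=34 D=58 E=26] avail[A=60 B=21 C=34 D=57 E=23] open={R3,R4}
Step 7: cancel R4 -> on_hand[A=60 B=21 C=34 D=58 E=26] avail[A=60 B=21 C=34 D=58 E=23] open={R3}
Step 8: reserve R5 A 3 -> on_hand[A=60 B=21 C=34 D=58 E=26] avail[A=57 B=21 C=34 D=58 E=23] open={R3,R5}
Step 9: commit R3 -> on_hand[A=60 B=21 C=34 D=58 E=23] avail[A=57 B=21 C=34 D=58 E=23] open={R5}
Step 10: reserve R6 E 4 -> on_hand[A=60 B=21 C=34 D=58 E=23] avail[A=57 B=21 C=34 D=58 E=19] open={R5,R6}
Step 11: commit R5 -> on_hand[A=57 B=21 C=34 D=58 E=23] avail[A=57 B=21 C=34 D=58 E=19] open={R6}
Step 12: commit R6 -> on_hand[A=57 B=21 C=34 D=58 E=19] avail[A=57 B=21 C=34 D=58 E=19] open={}
Step 13: reserve R7 A 9 -> on_hand[A=57 B=21 C=34 D=58 E=19] avail[A=48 B=21 C=34 D=58 E=19] open={R7}
Step 14: reserve R8 D 5 -> on_hand[A=57 B=21 C=34 D=58 E=19] avail[A=48 B=21 C=34 D=53 E=19] open={R7,R8}
Final available[C] = 34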